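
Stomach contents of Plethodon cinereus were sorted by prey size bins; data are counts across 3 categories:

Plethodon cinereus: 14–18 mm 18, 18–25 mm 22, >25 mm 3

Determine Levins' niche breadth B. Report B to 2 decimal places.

2.26

Proportions for Plethodon cinereus (n=43): 18/43=0.4186, 22/43=0.5116, 3/43=0.0698
Σpᵢ² = 0.4186² + 0.5116² + 0.0698² = 0.175226 + 0.261735 + 0.004872 = 0.441833
B = 1 / 0.441833 = 2.2633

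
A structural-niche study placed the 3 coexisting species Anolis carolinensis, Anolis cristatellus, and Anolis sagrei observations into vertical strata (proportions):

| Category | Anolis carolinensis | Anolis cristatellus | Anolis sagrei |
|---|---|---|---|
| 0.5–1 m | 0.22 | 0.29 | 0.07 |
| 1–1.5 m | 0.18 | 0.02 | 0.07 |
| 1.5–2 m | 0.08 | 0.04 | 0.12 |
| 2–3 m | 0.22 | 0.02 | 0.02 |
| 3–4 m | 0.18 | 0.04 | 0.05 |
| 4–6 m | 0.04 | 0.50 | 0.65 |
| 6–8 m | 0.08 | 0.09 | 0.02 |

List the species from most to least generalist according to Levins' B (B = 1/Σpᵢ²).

Σp_caroᵢ² = 0.22² + 0.18² + 0.08² + 0.22² + 0.18² + 0.04² + 0.08² = 0.0484 + 0.0324 + 0.0064 + 0.0484 + 0.0324 + 0.0016 + 0.0064 = 0.1760
B_caro = 1 / 0.1760 = 5.6818
Σp_crisᵢ² = 0.29² + 0.02² + 0.04² + 0.02² + 0.04² + 0.50² + 0.09² = 0.0841 + 0.0004 + 0.0016 + 0.0004 + 0.0016 + 0.2500 + 0.0081 = 0.3462
B_cris = 1 / 0.3462 = 2.8885
Σp_sagrᵢ² = 0.07² + 0.07² + 0.12² + 0.02² + 0.05² + 0.65² + 0.02² = 0.0049 + 0.0049 + 0.0144 + 0.0004 + 0.0025 + 0.4225 + 0.0004 = 0.4500
B_sagr = 1 / 0.4500 = 2.2222
Ranking by B (broadest → narrowest): Anolis carolinensis (5.68) > Anolis cristatellus (2.89) > Anolis sagrei (2.22)

Anolis carolinensis > Anolis cristatellus > Anolis sagrei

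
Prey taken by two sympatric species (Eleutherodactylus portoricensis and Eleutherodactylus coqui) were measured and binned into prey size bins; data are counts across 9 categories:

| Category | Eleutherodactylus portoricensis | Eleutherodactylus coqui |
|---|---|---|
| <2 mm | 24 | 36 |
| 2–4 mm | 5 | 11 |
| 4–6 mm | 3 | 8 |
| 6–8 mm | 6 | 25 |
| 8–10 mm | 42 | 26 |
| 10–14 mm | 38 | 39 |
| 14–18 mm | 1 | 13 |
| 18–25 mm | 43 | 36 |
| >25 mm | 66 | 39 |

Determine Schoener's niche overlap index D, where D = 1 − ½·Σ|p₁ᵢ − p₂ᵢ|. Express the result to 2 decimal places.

0.77

Proportions for Eleutherodactylus portoricensis (n=228): 24/228=0.1053, 5/228=0.0219, 3/228=0.0132, 6/228=0.0263, 42/228=0.1842, 38/228=0.1667, 1/228=0.0044, 43/228=0.1886, 66/228=0.2895
Proportions for Eleutherodactylus coqui (n=233): 36/233=0.1545, 11/233=0.0472, 8/233=0.0343, 25/233=0.1073, 26/233=0.1116, 39/233=0.1674, 13/233=0.0558, 36/233=0.1545, 39/233=0.1674
Σ|p₁ᵢ − p₂ᵢ| = 0.0492 + 0.0253 + 0.0211 + 0.0810 + 0.0726 + 0.0007 + 0.0514 + 0.0341 + 0.1221 = 0.4575
D = 1 − ½ × 0.4575 = 1 − 0.22875 = 0.77125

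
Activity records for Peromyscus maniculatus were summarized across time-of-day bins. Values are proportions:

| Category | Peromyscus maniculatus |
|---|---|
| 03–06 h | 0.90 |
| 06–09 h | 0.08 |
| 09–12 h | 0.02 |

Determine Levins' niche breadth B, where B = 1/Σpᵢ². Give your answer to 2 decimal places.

1.22

Σpᵢ² = 0.90² + 0.08² + 0.02² = 0.8100 + 0.0064 + 0.0004 = 0.8168
B = 1 / 0.8168 = 1.2243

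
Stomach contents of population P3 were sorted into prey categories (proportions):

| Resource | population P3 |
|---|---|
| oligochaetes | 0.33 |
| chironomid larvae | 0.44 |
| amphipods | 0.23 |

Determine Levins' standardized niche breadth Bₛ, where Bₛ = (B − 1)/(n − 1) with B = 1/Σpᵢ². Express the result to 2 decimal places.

0.91

Σpᵢ² = 0.33² + 0.44² + 0.23² = 0.1089 + 0.1936 + 0.0529 = 0.3554
B = 1 / 0.3554 = 2.8137
Bₛ = (B − 1)/(n − 1) = (2.8137 − 1)/(3 − 1) = 1.8137/2 = 0.9069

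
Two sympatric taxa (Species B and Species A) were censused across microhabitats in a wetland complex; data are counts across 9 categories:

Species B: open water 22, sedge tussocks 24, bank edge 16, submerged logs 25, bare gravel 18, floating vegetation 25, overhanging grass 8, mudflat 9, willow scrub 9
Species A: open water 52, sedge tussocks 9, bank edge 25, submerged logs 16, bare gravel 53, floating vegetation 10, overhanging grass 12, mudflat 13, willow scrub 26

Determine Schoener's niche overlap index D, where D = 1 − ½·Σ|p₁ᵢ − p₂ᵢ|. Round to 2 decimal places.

0.69

Proportions for Species B (n=156): 22/156=0.1410, 24/156=0.1538, 16/156=0.1026, 25/156=0.1603, 18/156=0.1154, 25/156=0.1603, 8/156=0.0513, 9/156=0.0577, 9/156=0.0577
Proportions for Species A (n=216): 52/216=0.2407, 9/216=0.0417, 25/216=0.1157, 16/216=0.0741, 53/216=0.2454, 10/216=0.0463, 12/216=0.0556, 13/216=0.0602, 26/216=0.1204
Σ|p₁ᵢ − p₂ᵢ| = 0.0997 + 0.1121 + 0.0131 + 0.0862 + 0.1300 + 0.1140 + 0.0043 + 0.0025 + 0.0627 = 0.6246
D = 1 − ½ × 0.6246 = 1 − 0.31230 = 0.68770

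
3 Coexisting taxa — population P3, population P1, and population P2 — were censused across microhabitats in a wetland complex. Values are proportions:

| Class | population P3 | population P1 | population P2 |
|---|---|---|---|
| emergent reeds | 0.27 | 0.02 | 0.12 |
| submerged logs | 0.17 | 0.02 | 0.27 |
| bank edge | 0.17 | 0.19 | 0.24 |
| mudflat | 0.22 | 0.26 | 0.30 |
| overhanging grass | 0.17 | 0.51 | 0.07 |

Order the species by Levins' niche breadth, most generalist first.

population P3 > population P2 > population P1

Σp_P3ᵢ² = 0.27² + 0.17² + 0.17² + 0.22² + 0.17² = 0.0729 + 0.0289 + 0.0289 + 0.0484 + 0.0289 = 0.2080
B_P3 = 1 / 0.2080 = 4.8077
Σp_P1ᵢ² = 0.02² + 0.02² + 0.19² + 0.26² + 0.51² = 0.0004 + 0.0004 + 0.0361 + 0.0676 + 0.2601 = 0.3646
B_P1 = 1 / 0.3646 = 2.7427
Σp_P2ᵢ² = 0.12² + 0.27² + 0.24² + 0.30² + 0.07² = 0.0144 + 0.0729 + 0.0576 + 0.0900 + 0.0049 = 0.2398
B_P2 = 1 / 0.2398 = 4.1701
Ranking by B (broadest → narrowest): population P3 (4.81) > population P2 (4.17) > population P1 (2.74)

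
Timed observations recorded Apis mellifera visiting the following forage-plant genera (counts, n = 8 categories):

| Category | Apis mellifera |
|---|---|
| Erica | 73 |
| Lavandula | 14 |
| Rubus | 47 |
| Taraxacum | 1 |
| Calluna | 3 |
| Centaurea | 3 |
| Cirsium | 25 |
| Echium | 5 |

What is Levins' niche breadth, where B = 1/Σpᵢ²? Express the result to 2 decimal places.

Proportions for Apis mellifera (n=171): 73/171=0.4269, 14/171=0.0819, 47/171=0.2749, 1/171=0.0058, 3/171=0.0175, 3/171=0.0175, 25/171=0.1462, 5/171=0.0292
Σpᵢ² = 0.4269² + 0.0819² + 0.2749² + 0.0058² + 0.0175² + 0.0175² + 0.1462² + 0.0292² = 0.182244 + 0.006708 + 0.075570 + 0.000034 + 0.000306 + 0.000306 + 0.021374 + 0.000853 = 0.287395
B = 1 / 0.287395 = 3.4795

3.48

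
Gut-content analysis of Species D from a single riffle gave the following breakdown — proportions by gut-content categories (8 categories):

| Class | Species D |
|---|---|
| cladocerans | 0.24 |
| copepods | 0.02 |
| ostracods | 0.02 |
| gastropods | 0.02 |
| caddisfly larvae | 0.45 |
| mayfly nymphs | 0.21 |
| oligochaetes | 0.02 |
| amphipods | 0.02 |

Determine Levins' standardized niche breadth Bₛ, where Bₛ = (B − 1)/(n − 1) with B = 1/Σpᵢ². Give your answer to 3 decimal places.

0.324

Σpᵢ² = 0.24² + 0.02² + 0.02² + 0.02² + 0.45² + 0.21² + 0.02² + 0.02² = 0.0576 + 0.0004 + 0.0004 + 0.0004 + 0.2025 + 0.0441 + 0.0004 + 0.0004 = 0.3062
B = 1 / 0.3062 = 3.26584
Bₛ = (B − 1)/(n − 1) = (3.26584 − 1)/(8 − 1) = 2.26584/7 = 0.32369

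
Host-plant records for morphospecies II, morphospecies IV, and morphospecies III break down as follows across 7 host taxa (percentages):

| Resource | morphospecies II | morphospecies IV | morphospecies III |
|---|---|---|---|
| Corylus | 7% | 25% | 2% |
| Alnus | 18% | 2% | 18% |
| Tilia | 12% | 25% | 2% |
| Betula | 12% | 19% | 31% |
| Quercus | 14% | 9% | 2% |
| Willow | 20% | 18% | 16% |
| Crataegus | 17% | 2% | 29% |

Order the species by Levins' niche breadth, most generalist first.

morphospecies II > morphospecies IV > morphospecies III

Convert percentages to proportions (divide by 100).
Σp_IIᵢ² = 0.07² + 0.18² + 0.12² + 0.12² + 0.14² + 0.20² + 0.17² = 0.0049 + 0.0324 + 0.0144 + 0.0144 + 0.0196 + 0.0400 + 0.0289 = 0.1546
B_II = 1 / 0.1546 = 6.4683
Σp_IVᵢ² = 0.25² + 0.02² + 0.25² + 0.19² + 0.09² + 0.18² + 0.02² = 0.0625 + 0.0004 + 0.0625 + 0.0361 + 0.0081 + 0.0324 + 0.0004 = 0.2024
B_IV = 1 / 0.2024 = 4.9407
Σp_IIIᵢ² = 0.02² + 0.18² + 0.02² + 0.31² + 0.02² + 0.16² + 0.29² = 0.0004 + 0.0324 + 0.0004 + 0.0961 + 0.0004 + 0.0256 + 0.0841 = 0.2394
B_III = 1 / 0.2394 = 4.1771
Ranking by B (broadest → narrowest): morphospecies II (6.47) > morphospecies IV (4.94) > morphospecies III (4.18)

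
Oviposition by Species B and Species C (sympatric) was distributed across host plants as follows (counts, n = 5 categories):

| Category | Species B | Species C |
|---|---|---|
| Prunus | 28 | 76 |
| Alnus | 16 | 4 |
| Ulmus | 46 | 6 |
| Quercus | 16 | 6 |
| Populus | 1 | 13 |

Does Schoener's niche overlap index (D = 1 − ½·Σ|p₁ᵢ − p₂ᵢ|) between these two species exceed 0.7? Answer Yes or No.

Proportions for Species B (n=107): 28/107=0.2617, 16/107=0.1495, 46/107=0.4299, 16/107=0.1495, 1/107=0.0093
Proportions for Species C (n=105): 76/105=0.7238, 4/105=0.0381, 6/105=0.0571, 6/105=0.0571, 13/105=0.1238
Σ|p₁ᵢ − p₂ᵢ| = 0.4621 + 0.1114 + 0.3728 + 0.0924 + 0.1145 = 1.1532
D = 1 − ½ × 1.1532 = 1 − 0.57660 = 0.42340
D = 0.42340 < 0.7 → No.

No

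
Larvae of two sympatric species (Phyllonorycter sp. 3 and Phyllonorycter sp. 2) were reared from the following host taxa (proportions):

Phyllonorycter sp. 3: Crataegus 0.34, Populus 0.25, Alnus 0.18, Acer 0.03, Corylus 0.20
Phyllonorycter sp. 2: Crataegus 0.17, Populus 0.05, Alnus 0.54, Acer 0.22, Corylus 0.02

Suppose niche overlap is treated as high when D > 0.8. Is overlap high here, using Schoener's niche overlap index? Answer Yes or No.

No

Σ|p₁ᵢ − p₂ᵢ| = 0.17 + 0.20 + 0.36 + 0.19 + 0.18 = 1.10
D = 1 − ½ × 1.10 = 1 − 0.550 = 0.4500
D = 0.4500 < 0.8 → No.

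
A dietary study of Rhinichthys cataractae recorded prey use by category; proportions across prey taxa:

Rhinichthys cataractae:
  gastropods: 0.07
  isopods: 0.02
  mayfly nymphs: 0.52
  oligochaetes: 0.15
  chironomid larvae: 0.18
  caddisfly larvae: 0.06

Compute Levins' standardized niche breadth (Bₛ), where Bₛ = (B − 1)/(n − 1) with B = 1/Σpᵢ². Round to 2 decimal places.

Σpᵢ² = 0.07² + 0.02² + 0.52² + 0.15² + 0.18² + 0.06² = 0.0049 + 0.0004 + 0.2704 + 0.0225 + 0.0324 + 0.0036 = 0.3342
B = 1 / 0.3342 = 2.9922
Bₛ = (B − 1)/(n − 1) = (2.9922 − 1)/(6 − 1) = 1.9922/5 = 0.3984

0.40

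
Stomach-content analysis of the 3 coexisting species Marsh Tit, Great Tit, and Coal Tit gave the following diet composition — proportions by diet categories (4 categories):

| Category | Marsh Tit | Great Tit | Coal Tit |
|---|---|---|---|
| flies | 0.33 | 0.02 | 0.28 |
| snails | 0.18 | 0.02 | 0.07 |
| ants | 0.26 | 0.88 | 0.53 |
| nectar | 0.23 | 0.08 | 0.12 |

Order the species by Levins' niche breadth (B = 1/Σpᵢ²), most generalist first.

Marsh Tit > Coal Tit > Great Tit

Σp_Marsᵢ² = 0.33² + 0.18² + 0.26² + 0.23² = 0.1089 + 0.0324 + 0.0676 + 0.0529 = 0.2618
B_Mars = 1 / 0.2618 = 3.8197
Σp_Greaᵢ² = 0.02² + 0.02² + 0.88² + 0.08² = 0.0004 + 0.0004 + 0.7744 + 0.0064 = 0.7816
B_Grea = 1 / 0.7816 = 1.2794
Σp_Coalᵢ² = 0.28² + 0.07² + 0.53² + 0.12² = 0.0784 + 0.0049 + 0.2809 + 0.0144 = 0.3786
B_Coal = 1 / 0.3786 = 2.6413
Ranking by B (broadest → narrowest): Marsh Tit (3.82) > Coal Tit (2.64) > Great Tit (1.28)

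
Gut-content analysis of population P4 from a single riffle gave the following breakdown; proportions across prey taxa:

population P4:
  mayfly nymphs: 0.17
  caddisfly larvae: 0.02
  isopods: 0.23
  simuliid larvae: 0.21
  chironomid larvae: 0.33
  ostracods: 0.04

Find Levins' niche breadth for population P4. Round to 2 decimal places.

Σpᵢ² = 0.17² + 0.02² + 0.23² + 0.21² + 0.33² + 0.04² = 0.0289 + 0.0004 + 0.0529 + 0.0441 + 0.1089 + 0.0016 = 0.2368
B = 1 / 0.2368 = 4.2230

4.22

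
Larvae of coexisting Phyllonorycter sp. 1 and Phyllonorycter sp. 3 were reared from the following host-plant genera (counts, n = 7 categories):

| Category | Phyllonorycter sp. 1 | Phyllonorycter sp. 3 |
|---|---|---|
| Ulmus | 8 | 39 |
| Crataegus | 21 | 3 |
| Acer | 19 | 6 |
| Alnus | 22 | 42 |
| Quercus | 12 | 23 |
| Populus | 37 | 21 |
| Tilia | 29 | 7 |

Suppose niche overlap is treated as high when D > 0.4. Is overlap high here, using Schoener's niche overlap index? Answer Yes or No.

Yes

Proportions for Phyllonorycter sp. 1 (n=148): 8/148=0.0541, 21/148=0.1419, 19/148=0.1284, 22/148=0.1486, 12/148=0.0811, 37/148=0.2500, 29/148=0.1959
Proportions for Phyllonorycter sp. 3 (n=141): 39/141=0.2766, 3/141=0.0213, 6/141=0.0426, 42/141=0.2979, 23/141=0.1631, 21/141=0.1489, 7/141=0.0496
Σ|p₁ᵢ − p₂ᵢ| = 0.2225 + 0.1206 + 0.0858 + 0.1493 + 0.0820 + 0.1011 + 0.1463 = 0.9076
D = 1 − ½ × 0.9076 = 1 − 0.45380 = 0.54620
D = 0.54620 > 0.4 → Yes.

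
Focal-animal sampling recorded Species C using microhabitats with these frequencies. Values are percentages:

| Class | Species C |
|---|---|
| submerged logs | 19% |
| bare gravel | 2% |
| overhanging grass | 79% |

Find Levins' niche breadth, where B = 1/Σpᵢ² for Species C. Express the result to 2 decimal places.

Convert percentages to proportions (divide by 100).
Σpᵢ² = 0.19² + 0.02² + 0.79² = 0.0361 + 0.0004 + 0.6241 = 0.6606
B = 1 / 0.6606 = 1.5138

1.51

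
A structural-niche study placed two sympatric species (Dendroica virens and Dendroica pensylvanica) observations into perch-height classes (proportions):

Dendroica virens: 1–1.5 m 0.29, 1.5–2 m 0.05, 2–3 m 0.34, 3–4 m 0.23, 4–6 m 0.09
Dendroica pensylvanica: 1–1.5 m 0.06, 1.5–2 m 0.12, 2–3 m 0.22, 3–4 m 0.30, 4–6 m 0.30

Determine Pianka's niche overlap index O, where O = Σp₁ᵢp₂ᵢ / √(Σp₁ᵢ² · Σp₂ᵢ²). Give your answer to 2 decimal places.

Σ p₁ᵢp₂ᵢ = 0.0174 + 0.0060 + 0.0748 + 0.0690 + 0.0270 = 0.1942
Σp_1ᵢ² = 0.29² + 0.05² + 0.34² + 0.23² + 0.09² = 0.0841 + 0.0025 + 0.1156 + 0.0529 + 0.0081 = 0.2632
Σp_2ᵢ² = 0.06² + 0.12² + 0.22² + 0.30² + 0.30² = 0.0036 + 0.0144 + 0.0484 + 0.0900 + 0.0900 = 0.2464
O = 0.1942 / √(0.2632 × 0.2464) = 0.1942 / 0.25466 = 0.7626

0.76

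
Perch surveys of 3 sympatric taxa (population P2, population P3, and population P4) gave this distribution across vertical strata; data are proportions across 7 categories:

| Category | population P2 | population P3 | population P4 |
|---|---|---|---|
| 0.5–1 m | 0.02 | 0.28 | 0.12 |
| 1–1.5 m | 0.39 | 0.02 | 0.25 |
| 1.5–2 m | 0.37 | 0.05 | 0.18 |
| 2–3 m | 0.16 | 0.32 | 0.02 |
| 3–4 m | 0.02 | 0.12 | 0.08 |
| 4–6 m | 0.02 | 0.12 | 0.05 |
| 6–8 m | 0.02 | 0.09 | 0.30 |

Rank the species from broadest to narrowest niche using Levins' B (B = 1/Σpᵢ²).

population P4 > population P3 > population P2

Σp_P2ᵢ² = 0.02² + 0.39² + 0.37² + 0.16² + 0.02² + 0.02² + 0.02² = 0.0004 + 0.1521 + 0.1369 + 0.0256 + 0.0004 + 0.0004 + 0.0004 = 0.3162
B_P2 = 1 / 0.3162 = 3.1626
Σp_P3ᵢ² = 0.28² + 0.02² + 0.05² + 0.32² + 0.12² + 0.12² + 0.09² = 0.0784 + 0.0004 + 0.0025 + 0.1024 + 0.0144 + 0.0144 + 0.0081 = 0.2206
B_P3 = 1 / 0.2206 = 4.5331
Σp_P4ᵢ² = 0.12² + 0.25² + 0.18² + 0.02² + 0.08² + 0.05² + 0.30² = 0.0144 + 0.0625 + 0.0324 + 0.0004 + 0.0064 + 0.0025 + 0.0900 = 0.2086
B_P4 = 1 / 0.2086 = 4.7939
Ranking by B (broadest → narrowest): population P4 (4.79) > population P3 (4.53) > population P2 (3.16)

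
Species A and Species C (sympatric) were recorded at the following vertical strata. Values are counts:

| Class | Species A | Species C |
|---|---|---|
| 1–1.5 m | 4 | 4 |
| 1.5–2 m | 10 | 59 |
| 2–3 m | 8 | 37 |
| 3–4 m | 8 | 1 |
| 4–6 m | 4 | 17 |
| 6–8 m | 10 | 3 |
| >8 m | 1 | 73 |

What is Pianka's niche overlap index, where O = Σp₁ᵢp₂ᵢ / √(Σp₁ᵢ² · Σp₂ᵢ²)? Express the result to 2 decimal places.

Proportions for Species A (n=45): 4/45=0.0889, 10/45=0.2222, 8/45=0.1778, 8/45=0.1778, 4/45=0.0889, 10/45=0.2222, 1/45=0.0222
Proportions for Species C (n=194): 4/194=0.0206, 59/194=0.3041, 37/194=0.1907, 1/194=0.0052, 17/194=0.0876, 3/194=0.0155, 73/194=0.3763
Σ p₁ᵢp₂ᵢ = 0.001831 + 0.067571 + 0.033906 + 0.000925 + 0.007788 + 0.003444 + 0.008354 = 0.123819
Σp_1ᵢ² = 0.0889² + 0.2222² + 0.1778² + 0.1778² + 0.0889² + 0.2222² + 0.0222² = 0.007903 + 0.049373 + 0.031613 + 0.031613 + 0.007903 + 0.049373 + 0.000493 = 0.178271
Σp_2ᵢ² = 0.0206² + 0.3041² + 0.1907² + 0.0052² + 0.0876² + 0.0155² + 0.3763² = 0.000424 + 0.092477 + 0.036366 + 0.000027 + 0.007674 + 0.000240 + 0.141602 = 0.278810
O = 0.123819 / √(0.178271 × 0.278810) = 0.123819 / 0.2229434 = 0.5554

0.56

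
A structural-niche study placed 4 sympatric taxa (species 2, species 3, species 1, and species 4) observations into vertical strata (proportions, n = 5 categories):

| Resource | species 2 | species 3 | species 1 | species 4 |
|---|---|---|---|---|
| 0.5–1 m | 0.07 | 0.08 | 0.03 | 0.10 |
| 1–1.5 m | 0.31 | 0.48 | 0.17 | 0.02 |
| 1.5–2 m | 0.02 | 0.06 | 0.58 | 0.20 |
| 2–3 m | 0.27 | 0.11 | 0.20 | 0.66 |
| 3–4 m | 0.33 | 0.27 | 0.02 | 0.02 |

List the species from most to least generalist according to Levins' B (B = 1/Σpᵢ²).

Σp_2ᵢ² = 0.07² + 0.31² + 0.02² + 0.27² + 0.33² = 0.0049 + 0.0961 + 0.0004 + 0.0729 + 0.1089 = 0.2832
B_2 = 1 / 0.2832 = 3.5311
Σp_3ᵢ² = 0.08² + 0.48² + 0.06² + 0.11² + 0.27² = 0.0064 + 0.2304 + 0.0036 + 0.0121 + 0.0729 = 0.3254
B_3 = 1 / 0.3254 = 3.0731
Σp_1ᵢ² = 0.03² + 0.17² + 0.58² + 0.20² + 0.02² = 0.0009 + 0.0289 + 0.3364 + 0.0400 + 0.0004 = 0.4066
B_1 = 1 / 0.4066 = 2.4594
Σp_4ᵢ² = 0.10² + 0.02² + 0.20² + 0.66² + 0.02² = 0.0100 + 0.0004 + 0.0400 + 0.4356 + 0.0004 = 0.4864
B_4 = 1 / 0.4864 = 2.0559
Ranking by B (broadest → narrowest): species 2 (3.53) > species 3 (3.07) > species 1 (2.46) > species 4 (2.06)

species 2 > species 3 > species 1 > species 4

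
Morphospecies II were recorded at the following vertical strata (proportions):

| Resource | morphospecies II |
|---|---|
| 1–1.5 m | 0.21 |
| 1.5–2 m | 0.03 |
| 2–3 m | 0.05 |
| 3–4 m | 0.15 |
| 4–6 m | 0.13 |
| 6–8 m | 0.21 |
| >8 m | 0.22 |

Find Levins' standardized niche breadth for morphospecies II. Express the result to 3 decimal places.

0.762

Σpᵢ² = 0.21² + 0.03² + 0.05² + 0.15² + 0.13² + 0.21² + 0.22² = 0.0441 + 0.0009 + 0.0025 + 0.0225 + 0.0169 + 0.0441 + 0.0484 = 0.1794
B = 1 / 0.1794 = 5.57414
Bₛ = (B − 1)/(n − 1) = (5.57414 − 1)/(7 − 1) = 4.57414/6 = 0.76236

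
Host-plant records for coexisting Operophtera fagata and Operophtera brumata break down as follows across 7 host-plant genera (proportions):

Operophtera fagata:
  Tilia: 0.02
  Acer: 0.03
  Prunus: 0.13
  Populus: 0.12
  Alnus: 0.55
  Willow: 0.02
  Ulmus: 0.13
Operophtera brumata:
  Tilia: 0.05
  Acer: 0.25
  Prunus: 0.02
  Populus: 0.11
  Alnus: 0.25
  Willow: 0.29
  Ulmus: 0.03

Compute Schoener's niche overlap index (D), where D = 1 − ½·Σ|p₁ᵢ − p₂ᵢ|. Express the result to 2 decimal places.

0.48

Σ|p₁ᵢ − p₂ᵢ| = 0.03 + 0.22 + 0.11 + 0.01 + 0.30 + 0.27 + 0.10 = 1.04
D = 1 − ½ × 1.04 = 1 − 0.520 = 0.4800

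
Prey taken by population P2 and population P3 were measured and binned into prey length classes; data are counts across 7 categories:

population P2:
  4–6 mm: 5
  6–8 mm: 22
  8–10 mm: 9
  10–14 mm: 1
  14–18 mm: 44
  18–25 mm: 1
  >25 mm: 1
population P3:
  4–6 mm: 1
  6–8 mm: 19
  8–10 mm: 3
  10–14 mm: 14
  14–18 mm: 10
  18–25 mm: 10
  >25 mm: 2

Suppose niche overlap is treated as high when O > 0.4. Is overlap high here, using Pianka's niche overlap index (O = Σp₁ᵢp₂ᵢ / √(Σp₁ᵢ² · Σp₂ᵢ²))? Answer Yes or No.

Yes

Proportions for population P2 (n=83): 5/83=0.0602, 22/83=0.2651, 9/83=0.1084, 1/83=0.0120, 44/83=0.5301, 1/83=0.0120, 1/83=0.0120
Proportions for population P3 (n=59): 1/59=0.0169, 19/59=0.3220, 3/59=0.0508, 14/59=0.2373, 10/59=0.1695, 10/59=0.1695, 2/59=0.0339
Σ p₁ᵢp₂ᵢ = 0.001017 + 0.085362 + 0.005507 + 0.002848 + 0.089852 + 0.002034 + 0.000407 = 0.187027
Σp_1ᵢ² = 0.0602² + 0.2651² + 0.1084² + 0.0120² + 0.5301² + 0.0120² + 0.0120² = 0.003624 + 0.070278 + 0.011751 + 0.000144 + 0.281006 + 0.000144 + 0.000144 = 0.367091
Σp_2ᵢ² = 0.0169² + 0.3220² + 0.0508² + 0.2373² + 0.1695² + 0.1695² + 0.0339² = 0.000286 + 0.103684 + 0.002581 + 0.056311 + 0.028730 + 0.028730 + 0.001149 = 0.221471
O = 0.187027 / √(0.367091 × 0.221471) = 0.187027 / 0.2851316 = 0.6559
O = 0.6559 > 0.4 → Yes.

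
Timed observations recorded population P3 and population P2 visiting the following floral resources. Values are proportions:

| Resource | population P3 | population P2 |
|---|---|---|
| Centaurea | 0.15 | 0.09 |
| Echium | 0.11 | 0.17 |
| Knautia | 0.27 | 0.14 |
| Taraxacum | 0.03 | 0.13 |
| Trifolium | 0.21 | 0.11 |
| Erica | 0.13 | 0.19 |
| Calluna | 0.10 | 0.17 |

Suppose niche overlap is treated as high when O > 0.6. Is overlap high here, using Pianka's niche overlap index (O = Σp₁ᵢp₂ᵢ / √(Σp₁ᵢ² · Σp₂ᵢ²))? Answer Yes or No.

Yes

Σ p₁ᵢp₂ᵢ = 0.0135 + 0.0187 + 0.0378 + 0.0039 + 0.0231 + 0.0247 + 0.0170 = 0.1387
Σp_1ᵢ² = 0.15² + 0.11² + 0.27² + 0.03² + 0.21² + 0.13² + 0.10² = 0.0225 + 0.0121 + 0.0729 + 0.0009 + 0.0441 + 0.0169 + 0.0100 = 0.1794
Σp_2ᵢ² = 0.09² + 0.17² + 0.14² + 0.13² + 0.11² + 0.19² + 0.17² = 0.0081 + 0.0289 + 0.0196 + 0.0169 + 0.0121 + 0.0361 + 0.0289 = 0.1506
O = 0.1387 / √(0.1794 × 0.1506) = 0.1387 / 0.16437 = 0.8438
O = 0.8438 > 0.6 → Yes.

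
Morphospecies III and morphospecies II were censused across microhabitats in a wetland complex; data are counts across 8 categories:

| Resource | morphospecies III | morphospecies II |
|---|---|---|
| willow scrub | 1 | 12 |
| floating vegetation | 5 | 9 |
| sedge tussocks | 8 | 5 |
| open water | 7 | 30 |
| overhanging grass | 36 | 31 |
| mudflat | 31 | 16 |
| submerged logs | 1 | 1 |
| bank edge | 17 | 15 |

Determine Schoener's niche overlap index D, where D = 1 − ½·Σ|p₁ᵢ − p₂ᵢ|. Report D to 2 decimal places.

Proportions for morphospecies III (n=106): 1/106=0.0094, 5/106=0.0472, 8/106=0.0755, 7/106=0.0660, 36/106=0.3396, 31/106=0.2925, 1/106=0.0094, 17/106=0.1604
Proportions for morphospecies II (n=119): 12/119=0.1008, 9/119=0.0756, 5/119=0.0420, 30/119=0.2521, 31/119=0.2605, 16/119=0.1345, 1/119=0.0084, 15/119=0.1261
Σ|p₁ᵢ − p₂ᵢ| = 0.0914 + 0.0284 + 0.0335 + 0.1861 + 0.0791 + 0.1580 + 0.0010 + 0.0343 = 0.6118
D = 1 − ½ × 0.6118 = 1 − 0.30590 = 0.69410

0.69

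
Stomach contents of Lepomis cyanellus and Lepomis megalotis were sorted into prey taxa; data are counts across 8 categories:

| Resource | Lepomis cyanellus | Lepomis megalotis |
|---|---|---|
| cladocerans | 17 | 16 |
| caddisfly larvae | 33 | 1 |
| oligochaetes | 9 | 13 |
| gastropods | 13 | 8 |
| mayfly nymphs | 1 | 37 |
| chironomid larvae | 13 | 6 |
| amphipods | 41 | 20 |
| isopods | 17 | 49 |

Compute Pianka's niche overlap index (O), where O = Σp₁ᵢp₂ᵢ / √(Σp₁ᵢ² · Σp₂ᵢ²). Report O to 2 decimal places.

0.55

Proportions for Lepomis cyanellus (n=144): 17/144=0.1181, 33/144=0.2292, 9/144=0.0625, 13/144=0.0903, 1/144=0.0069, 13/144=0.0903, 41/144=0.2847, 17/144=0.1181
Proportions for Lepomis megalotis (n=150): 16/150=0.1067, 1/150=0.0067, 13/150=0.0867, 8/150=0.0533, 37/150=0.2467, 6/150=0.0400, 20/150=0.1333, 49/150=0.3267
Σ p₁ᵢp₂ᵢ = 0.012601 + 0.001536 + 0.005419 + 0.004813 + 0.001702 + 0.003612 + 0.037951 + 0.038583 = 0.106217
Σp_1ᵢ² = 0.1181² + 0.2292² + 0.0625² + 0.0903² + 0.0069² + 0.0903² + 0.2847² + 0.1181² = 0.013948 + 0.052533 + 0.003906 + 0.008154 + 0.000048 + 0.008154 + 0.081054 + 0.013948 = 0.181745
Σp_2ᵢ² = 0.1067² + 0.0067² + 0.0867² + 0.0533² + 0.2467² + 0.0400² + 0.1333² + 0.3267² = 0.011385 + 0.000045 + 0.007517 + 0.002841 + 0.060861 + 0.001600 + 0.017769 + 0.106733 = 0.208751
O = 0.106217 / √(0.181745 × 0.208751) = 0.106217 / 0.1947805 = 0.5453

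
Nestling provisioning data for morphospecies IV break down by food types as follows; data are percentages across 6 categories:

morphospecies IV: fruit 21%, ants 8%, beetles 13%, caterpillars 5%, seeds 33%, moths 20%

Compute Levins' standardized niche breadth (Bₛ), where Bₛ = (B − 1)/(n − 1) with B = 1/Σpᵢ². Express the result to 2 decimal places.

0.71

Convert percentages to proportions (divide by 100).
Σpᵢ² = 0.21² + 0.08² + 0.13² + 0.05² + 0.33² + 0.20² = 0.0441 + 0.0064 + 0.0169 + 0.0025 + 0.1089 + 0.0400 = 0.2188
B = 1 / 0.2188 = 4.5704
Bₛ = (B − 1)/(n − 1) = (4.5704 − 1)/(6 − 1) = 3.5704/5 = 0.7141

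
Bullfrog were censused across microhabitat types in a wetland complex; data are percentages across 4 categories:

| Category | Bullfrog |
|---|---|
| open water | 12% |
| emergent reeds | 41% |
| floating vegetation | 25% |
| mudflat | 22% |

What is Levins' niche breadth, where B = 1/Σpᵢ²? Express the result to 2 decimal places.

Convert percentages to proportions (divide by 100).
Σpᵢ² = 0.12² + 0.41² + 0.25² + 0.22² = 0.0144 + 0.1681 + 0.0625 + 0.0484 = 0.2934
B = 1 / 0.2934 = 3.4083

3.41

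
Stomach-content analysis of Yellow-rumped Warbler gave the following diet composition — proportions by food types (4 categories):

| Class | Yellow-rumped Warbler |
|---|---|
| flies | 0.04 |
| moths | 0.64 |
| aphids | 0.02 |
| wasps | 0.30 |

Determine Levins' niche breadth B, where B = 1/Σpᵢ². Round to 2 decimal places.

1.99

Σpᵢ² = 0.04² + 0.64² + 0.02² + 0.30² = 0.0016 + 0.4096 + 0.0004 + 0.0900 = 0.5016
B = 1 / 0.5016 = 1.9936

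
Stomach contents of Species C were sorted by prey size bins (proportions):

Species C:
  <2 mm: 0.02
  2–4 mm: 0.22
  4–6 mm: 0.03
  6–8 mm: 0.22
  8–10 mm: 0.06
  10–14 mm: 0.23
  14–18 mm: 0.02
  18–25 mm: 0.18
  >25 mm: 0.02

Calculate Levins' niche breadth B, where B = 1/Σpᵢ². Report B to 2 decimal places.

5.32

Σpᵢ² = 0.02² + 0.22² + 0.03² + 0.22² + 0.06² + 0.23² + 0.02² + 0.18² + 0.02² = 0.0004 + 0.0484 + 0.0009 + 0.0484 + 0.0036 + 0.0529 + 0.0004 + 0.0324 + 0.0004 = 0.1878
B = 1 / 0.1878 = 5.3248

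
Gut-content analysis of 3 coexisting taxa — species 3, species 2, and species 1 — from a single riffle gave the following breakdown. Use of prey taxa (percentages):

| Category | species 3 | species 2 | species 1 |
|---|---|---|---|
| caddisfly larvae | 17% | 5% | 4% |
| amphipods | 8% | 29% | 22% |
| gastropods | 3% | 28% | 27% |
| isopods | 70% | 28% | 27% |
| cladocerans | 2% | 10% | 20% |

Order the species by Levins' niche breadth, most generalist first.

Convert percentages to proportions (divide by 100).
Σp_3ᵢ² = 0.17² + 0.08² + 0.03² + 0.70² + 0.02² = 0.0289 + 0.0064 + 0.0009 + 0.4900 + 0.0004 = 0.5266
B_3 = 1 / 0.5266 = 1.8990
Σp_2ᵢ² = 0.05² + 0.29² + 0.28² + 0.28² + 0.10² = 0.0025 + 0.0841 + 0.0784 + 0.0784 + 0.0100 = 0.2534
B_2 = 1 / 0.2534 = 3.9463
Σp_1ᵢ² = 0.04² + 0.22² + 0.27² + 0.27² + 0.20² = 0.0016 + 0.0484 + 0.0729 + 0.0729 + 0.0400 = 0.2358
B_1 = 1 / 0.2358 = 4.2409
Ranking by B (broadest → narrowest): species 1 (4.24) > species 2 (3.95) > species 3 (1.90)

species 1 > species 2 > species 3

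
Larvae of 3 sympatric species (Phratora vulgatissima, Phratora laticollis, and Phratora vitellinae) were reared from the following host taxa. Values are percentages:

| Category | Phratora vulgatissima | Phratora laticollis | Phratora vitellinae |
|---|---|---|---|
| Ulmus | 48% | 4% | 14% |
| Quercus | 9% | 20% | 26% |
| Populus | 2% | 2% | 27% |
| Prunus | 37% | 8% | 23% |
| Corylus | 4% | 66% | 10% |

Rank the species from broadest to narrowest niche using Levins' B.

Convert percentages to proportions (divide by 100).
Σp_vulgᵢ² = 0.48² + 0.09² + 0.02² + 0.37² + 0.04² = 0.2304 + 0.0081 + 0.0004 + 0.1369 + 0.0016 = 0.3774
B_vulg = 1 / 0.3774 = 2.6497
Σp_latiᵢ² = 0.04² + 0.20² + 0.02² + 0.08² + 0.66² = 0.0016 + 0.0400 + 0.0004 + 0.0064 + 0.4356 = 0.4840
B_lati = 1 / 0.4840 = 2.0661
Σp_viteᵢ² = 0.14² + 0.26² + 0.27² + 0.23² + 0.10² = 0.0196 + 0.0676 + 0.0729 + 0.0529 + 0.0100 = 0.2230
B_vite = 1 / 0.2230 = 4.4843
Ranking by B (broadest → narrowest): Phratora vitellinae (4.48) > Phratora vulgatissima (2.65) > Phratora laticollis (2.07)

Phratora vitellinae > Phratora vulgatissima > Phratora laticollis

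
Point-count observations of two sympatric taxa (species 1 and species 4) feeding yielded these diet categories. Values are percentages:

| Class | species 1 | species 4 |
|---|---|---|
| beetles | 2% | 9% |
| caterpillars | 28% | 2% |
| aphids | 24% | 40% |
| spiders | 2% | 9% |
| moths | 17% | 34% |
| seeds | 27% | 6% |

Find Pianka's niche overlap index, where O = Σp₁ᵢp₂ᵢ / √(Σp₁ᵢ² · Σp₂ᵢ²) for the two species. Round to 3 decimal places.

0.675

Convert percentages to proportions (divide by 100).
Σ p₁ᵢp₂ᵢ = 0.0018 + 0.0056 + 0.0960 + 0.0018 + 0.0578 + 0.0162 = 0.1792
Σp_1ᵢ² = 0.02² + 0.28² + 0.24² + 0.02² + 0.17² + 0.27² = 0.0004 + 0.0784 + 0.0576 + 0.0004 + 0.0289 + 0.0729 = 0.2386
Σp_2ᵢ² = 0.09² + 0.02² + 0.40² + 0.09² + 0.34² + 0.06² = 0.0081 + 0.0004 + 0.1600 + 0.0081 + 0.1156 + 0.0036 = 0.2958
O = 0.1792 / √(0.2386 × 0.2958) = 0.1792 / 0.265665 = 0.67453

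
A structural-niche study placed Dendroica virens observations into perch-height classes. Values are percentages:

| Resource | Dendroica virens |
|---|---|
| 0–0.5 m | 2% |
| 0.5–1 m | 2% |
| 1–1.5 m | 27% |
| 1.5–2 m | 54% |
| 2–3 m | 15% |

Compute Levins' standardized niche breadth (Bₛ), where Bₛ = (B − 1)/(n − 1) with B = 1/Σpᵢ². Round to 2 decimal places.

Convert percentages to proportions (divide by 100).
Σpᵢ² = 0.02² + 0.02² + 0.27² + 0.54² + 0.15² = 0.0004 + 0.0004 + 0.0729 + 0.2916 + 0.0225 = 0.3878
B = 1 / 0.3878 = 2.5786
Bₛ = (B − 1)/(n − 1) = (2.5786 − 1)/(5 − 1) = 1.5786/4 = 0.3947

0.39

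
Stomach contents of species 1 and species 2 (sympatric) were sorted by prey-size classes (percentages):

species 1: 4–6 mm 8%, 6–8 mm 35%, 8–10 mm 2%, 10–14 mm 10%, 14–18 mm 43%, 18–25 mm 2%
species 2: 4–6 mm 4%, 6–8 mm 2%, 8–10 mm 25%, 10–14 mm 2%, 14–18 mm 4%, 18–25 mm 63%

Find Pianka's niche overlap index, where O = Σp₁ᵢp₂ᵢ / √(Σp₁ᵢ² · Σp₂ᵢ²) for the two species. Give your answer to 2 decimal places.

0.12

Convert percentages to proportions (divide by 100).
Σ p₁ᵢp₂ᵢ = 0.0032 + 0.0070 + 0.0050 + 0.0020 + 0.0172 + 0.0126 = 0.0470
Σp_1ᵢ² = 0.08² + 0.35² + 0.02² + 0.10² + 0.43² + 0.02² = 0.0064 + 0.1225 + 0.0004 + 0.0100 + 0.1849 + 0.0004 = 0.3246
Σp_2ᵢ² = 0.04² + 0.02² + 0.25² + 0.02² + 0.04² + 0.63² = 0.0016 + 0.0004 + 0.0625 + 0.0004 + 0.0016 + 0.3969 = 0.4634
O = 0.0470 / √(0.3246 × 0.4634) = 0.0470 / 0.38784 = 0.1212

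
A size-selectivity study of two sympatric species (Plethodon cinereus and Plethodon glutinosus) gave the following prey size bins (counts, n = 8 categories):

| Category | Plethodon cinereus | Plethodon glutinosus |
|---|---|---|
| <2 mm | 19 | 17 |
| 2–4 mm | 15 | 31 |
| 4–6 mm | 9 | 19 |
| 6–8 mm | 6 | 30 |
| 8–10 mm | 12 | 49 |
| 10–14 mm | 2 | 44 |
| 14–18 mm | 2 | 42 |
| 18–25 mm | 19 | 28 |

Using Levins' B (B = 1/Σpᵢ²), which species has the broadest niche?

Proportions for Plethodon cinereus (n=84): 19/84=0.2262, 15/84=0.1786, 9/84=0.1071, 6/84=0.0714, 12/84=0.1429, 2/84=0.0238, 2/84=0.0238, 19/84=0.2262
Proportions for Plethodon glutinosus (n=260): 17/260=0.0654, 31/260=0.1192, 19/260=0.0731, 30/260=0.1154, 49/260=0.1885, 44/260=0.1692, 42/260=0.1615, 28/260=0.1077
Σp_cineᵢ² = 0.2262² + 0.1786² + 0.1071² + 0.0714² + 0.1429² + 0.0238² + 0.0238² + 0.2262² = 0.051166 + 0.031898 + 0.011470 + 0.005098 + 0.020420 + 0.000566 + 0.000566 + 0.051166 = 0.172350
B_cine = 1 / 0.172350 = 5.8021
Σp_glutᵢ² = 0.0654² + 0.1192² + 0.0731² + 0.1154² + 0.1885² + 0.1692² + 0.1615² + 0.1077² = 0.004277 + 0.014209 + 0.005344 + 0.013317 + 0.035532 + 0.028629 + 0.026082 + 0.011599 = 0.138989
B_glut = 1 / 0.138989 = 7.1948
Highest B → broadest niche (most generalist): Plethodon glutinosus (B = 7.19).

Plethodon glutinosus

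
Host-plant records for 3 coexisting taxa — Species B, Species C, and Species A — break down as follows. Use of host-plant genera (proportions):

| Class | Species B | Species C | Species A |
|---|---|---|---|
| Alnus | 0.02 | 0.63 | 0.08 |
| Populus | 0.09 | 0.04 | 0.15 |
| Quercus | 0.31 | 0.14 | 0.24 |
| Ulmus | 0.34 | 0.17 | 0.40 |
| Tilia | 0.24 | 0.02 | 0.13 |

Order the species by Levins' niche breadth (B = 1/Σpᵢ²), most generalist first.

Σp_Bᵢ² = 0.02² + 0.09² + 0.31² + 0.34² + 0.24² = 0.0004 + 0.0081 + 0.0961 + 0.1156 + 0.0576 = 0.2778
B_B = 1 / 0.2778 = 3.5997
Σp_Cᵢ² = 0.63² + 0.04² + 0.14² + 0.17² + 0.02² = 0.3969 + 0.0016 + 0.0196 + 0.0289 + 0.0004 = 0.4474
B_C = 1 / 0.4474 = 2.2351
Σp_Aᵢ² = 0.08² + 0.15² + 0.24² + 0.40² + 0.13² = 0.0064 + 0.0225 + 0.0576 + 0.1600 + 0.0169 = 0.2634
B_A = 1 / 0.2634 = 3.7965
Ranking by B (broadest → narrowest): Species A (3.80) > Species B (3.60) > Species C (2.24)

Species A > Species B > Species C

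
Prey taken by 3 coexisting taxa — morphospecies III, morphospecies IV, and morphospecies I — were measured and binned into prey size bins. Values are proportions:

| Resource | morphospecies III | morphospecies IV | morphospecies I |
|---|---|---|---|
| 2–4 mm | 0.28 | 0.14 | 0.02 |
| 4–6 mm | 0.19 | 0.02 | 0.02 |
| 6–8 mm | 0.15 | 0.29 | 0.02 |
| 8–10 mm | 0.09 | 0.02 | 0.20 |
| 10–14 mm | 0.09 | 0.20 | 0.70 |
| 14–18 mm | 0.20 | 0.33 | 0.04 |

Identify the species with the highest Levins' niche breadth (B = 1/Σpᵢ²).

morphospecies III

Σp_IIIᵢ² = 0.28² + 0.19² + 0.15² + 0.09² + 0.09² + 0.20² = 0.0784 + 0.0361 + 0.0225 + 0.0081 + 0.0081 + 0.0400 = 0.1932
B_III = 1 / 0.1932 = 5.1760
Σp_IVᵢ² = 0.14² + 0.02² + 0.29² + 0.02² + 0.20² + 0.33² = 0.0196 + 0.0004 + 0.0841 + 0.0004 + 0.0400 + 0.1089 = 0.2534
B_IV = 1 / 0.2534 = 3.9463
Σp_Iᵢ² = 0.02² + 0.02² + 0.02² + 0.20² + 0.70² + 0.04² = 0.0004 + 0.0004 + 0.0004 + 0.0400 + 0.4900 + 0.0016 = 0.5328
B_I = 1 / 0.5328 = 1.8769
Highest B → broadest niche (most generalist): morphospecies III (B = 5.18).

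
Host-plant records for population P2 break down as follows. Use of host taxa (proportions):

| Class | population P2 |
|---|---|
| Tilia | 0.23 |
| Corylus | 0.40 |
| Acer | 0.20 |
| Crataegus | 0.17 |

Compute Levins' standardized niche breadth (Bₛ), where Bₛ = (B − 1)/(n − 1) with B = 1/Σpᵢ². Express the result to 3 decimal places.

Σpᵢ² = 0.23² + 0.40² + 0.20² + 0.17² = 0.0529 + 0.1600 + 0.0400 + 0.0289 = 0.2818
B = 1 / 0.2818 = 3.54862
Bₛ = (B − 1)/(n − 1) = (3.54862 − 1)/(4 − 1) = 2.54862/3 = 0.84954

0.850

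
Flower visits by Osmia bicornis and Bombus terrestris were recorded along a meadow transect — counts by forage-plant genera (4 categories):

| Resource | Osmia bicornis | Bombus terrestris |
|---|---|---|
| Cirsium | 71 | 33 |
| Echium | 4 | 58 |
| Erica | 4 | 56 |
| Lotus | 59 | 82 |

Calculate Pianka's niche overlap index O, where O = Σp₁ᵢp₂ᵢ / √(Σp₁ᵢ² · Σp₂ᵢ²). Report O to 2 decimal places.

Proportions for Osmia bicornis (n=138): 71/138=0.5145, 4/138=0.0290, 4/138=0.0290, 59/138=0.4275
Proportions for Bombus terrestris (n=229): 33/229=0.1441, 58/229=0.2533, 56/229=0.2445, 82/229=0.3581
Σ p₁ᵢp₂ᵢ = 0.074139 + 0.007346 + 0.007091 + 0.153088 = 0.241664
Σp_1ᵢ² = 0.5145² + 0.0290² + 0.0290² + 0.4275² = 0.264710 + 0.000841 + 0.000841 + 0.182756 = 0.449148
Σp_2ᵢ² = 0.1441² + 0.2533² + 0.2445² + 0.3581² = 0.020765 + 0.064161 + 0.059780 + 0.128236 = 0.272942
O = 0.241664 / √(0.449148 × 0.272942) = 0.241664 / 0.3501305 = 0.6902

0.69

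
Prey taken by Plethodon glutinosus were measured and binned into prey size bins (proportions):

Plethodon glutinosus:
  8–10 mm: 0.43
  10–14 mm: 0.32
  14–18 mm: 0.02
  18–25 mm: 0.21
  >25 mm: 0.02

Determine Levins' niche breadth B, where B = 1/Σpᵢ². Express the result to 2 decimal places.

3.01

Σpᵢ² = 0.43² + 0.32² + 0.02² + 0.21² + 0.02² = 0.1849 + 0.1024 + 0.0004 + 0.0441 + 0.0004 = 0.3322
B = 1 / 0.3322 = 3.0102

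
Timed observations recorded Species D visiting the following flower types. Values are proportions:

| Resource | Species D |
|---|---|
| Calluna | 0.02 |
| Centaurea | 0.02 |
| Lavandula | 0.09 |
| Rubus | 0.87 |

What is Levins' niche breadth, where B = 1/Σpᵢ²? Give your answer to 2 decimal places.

1.31

Σpᵢ² = 0.02² + 0.02² + 0.09² + 0.87² = 0.0004 + 0.0004 + 0.0081 + 0.7569 = 0.7658
B = 1 / 0.7658 = 1.3058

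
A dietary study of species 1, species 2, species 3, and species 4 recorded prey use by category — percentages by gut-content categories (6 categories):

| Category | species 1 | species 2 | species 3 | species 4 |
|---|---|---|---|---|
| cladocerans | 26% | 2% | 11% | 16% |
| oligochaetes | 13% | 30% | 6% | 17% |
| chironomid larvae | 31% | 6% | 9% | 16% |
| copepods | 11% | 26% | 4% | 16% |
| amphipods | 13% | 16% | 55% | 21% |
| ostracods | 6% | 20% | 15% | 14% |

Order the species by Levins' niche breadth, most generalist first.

Convert percentages to proportions (divide by 100).
Σp_1ᵢ² = 0.26² + 0.13² + 0.31² + 0.11² + 0.13² + 0.06² = 0.0676 + 0.0169 + 0.0961 + 0.0121 + 0.0169 + 0.0036 = 0.2132
B_1 = 1 / 0.2132 = 4.6904
Σp_2ᵢ² = 0.02² + 0.30² + 0.06² + 0.26² + 0.16² + 0.20² = 0.0004 + 0.0900 + 0.0036 + 0.0676 + 0.0256 + 0.0400 = 0.2272
B_2 = 1 / 0.2272 = 4.4014
Σp_3ᵢ² = 0.11² + 0.06² + 0.09² + 0.04² + 0.55² + 0.15² = 0.0121 + 0.0036 + 0.0081 + 0.0016 + 0.3025 + 0.0225 = 0.3504
B_3 = 1 / 0.3504 = 2.8539
Σp_4ᵢ² = 0.16² + 0.17² + 0.16² + 0.16² + 0.21² + 0.14² = 0.0256 + 0.0289 + 0.0256 + 0.0256 + 0.0441 + 0.0196 = 0.1694
B_4 = 1 / 0.1694 = 5.9032
Ranking by B (broadest → narrowest): species 4 (5.90) > species 1 (4.69) > species 2 (4.40) > species 3 (2.85)

species 4 > species 1 > species 2 > species 3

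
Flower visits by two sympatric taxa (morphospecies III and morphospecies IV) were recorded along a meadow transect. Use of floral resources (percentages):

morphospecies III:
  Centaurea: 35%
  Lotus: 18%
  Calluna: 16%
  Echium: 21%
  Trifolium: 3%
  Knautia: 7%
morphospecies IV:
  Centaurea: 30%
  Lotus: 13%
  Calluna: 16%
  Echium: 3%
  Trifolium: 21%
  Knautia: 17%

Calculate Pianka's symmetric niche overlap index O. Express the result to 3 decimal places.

0.819

Convert percentages to proportions (divide by 100).
Σ p₁ᵢp₂ᵢ = 0.1050 + 0.0234 + 0.0256 + 0.0063 + 0.0063 + 0.0119 = 0.1785
Σp_1ᵢ² = 0.35² + 0.18² + 0.16² + 0.21² + 0.03² + 0.07² = 0.1225 + 0.0324 + 0.0256 + 0.0441 + 0.0009 + 0.0049 = 0.2304
Σp_2ᵢ² = 0.30² + 0.13² + 0.16² + 0.03² + 0.21² + 0.17² = 0.0900 + 0.0169 + 0.0256 + 0.0009 + 0.0441 + 0.0289 = 0.2064
O = 0.1785 / √(0.2304 × 0.2064) = 0.1785 / 0.218070 = 0.81854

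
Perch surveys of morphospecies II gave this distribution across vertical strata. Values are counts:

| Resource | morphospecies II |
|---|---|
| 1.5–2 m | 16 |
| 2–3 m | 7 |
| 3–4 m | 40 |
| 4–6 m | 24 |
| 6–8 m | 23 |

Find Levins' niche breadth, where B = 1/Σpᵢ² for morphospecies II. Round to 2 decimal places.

4.02

Proportions for morphospecies II (n=110): 16/110=0.1455, 7/110=0.0636, 40/110=0.3636, 24/110=0.2182, 23/110=0.2091
Σpᵢ² = 0.1455² + 0.0636² + 0.3636² + 0.2182² + 0.2091² = 0.021170 + 0.004045 + 0.132205 + 0.047611 + 0.043723 = 0.248754
B = 1 / 0.248754 = 4.0200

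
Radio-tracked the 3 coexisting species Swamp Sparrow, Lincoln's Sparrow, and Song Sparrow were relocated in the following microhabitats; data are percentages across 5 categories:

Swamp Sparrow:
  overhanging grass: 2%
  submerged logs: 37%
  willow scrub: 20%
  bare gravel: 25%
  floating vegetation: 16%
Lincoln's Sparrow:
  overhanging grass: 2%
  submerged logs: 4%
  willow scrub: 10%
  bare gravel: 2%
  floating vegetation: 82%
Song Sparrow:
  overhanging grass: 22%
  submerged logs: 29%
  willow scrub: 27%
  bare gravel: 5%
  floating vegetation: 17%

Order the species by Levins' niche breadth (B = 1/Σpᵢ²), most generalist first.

Convert percentages to proportions (divide by 100).
Σp_Swamᵢ² = 0.02² + 0.37² + 0.20² + 0.25² + 0.16² = 0.0004 + 0.1369 + 0.0400 + 0.0625 + 0.0256 = 0.2654
B_Swam = 1 / 0.2654 = 3.7679
Σp_Lincᵢ² = 0.02² + 0.04² + 0.10² + 0.02² + 0.82² = 0.0004 + 0.0016 + 0.0100 + 0.0004 + 0.6724 = 0.6848
B_Linc = 1 / 0.6848 = 1.4603
Σp_Songᵢ² = 0.22² + 0.29² + 0.27² + 0.05² + 0.17² = 0.0484 + 0.0841 + 0.0729 + 0.0025 + 0.0289 = 0.2368
B_Song = 1 / 0.2368 = 4.2230
Ranking by B (broadest → narrowest): Song Sparrow (4.22) > Swamp Sparrow (3.77) > Lincoln's Sparrow (1.46)

Song Sparrow > Swamp Sparrow > Lincoln's Sparrow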